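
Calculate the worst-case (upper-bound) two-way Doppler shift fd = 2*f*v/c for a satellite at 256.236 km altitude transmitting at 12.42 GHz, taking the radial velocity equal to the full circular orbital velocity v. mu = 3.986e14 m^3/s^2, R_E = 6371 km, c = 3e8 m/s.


r = 6.627236e+06 m
v = sqrt(mu/r) = 7755.3683 m/s (worst-case radial velocity)
f = 12.42 GHz = 1.242e+10 Hz
fd = 2*f*v/c = 2*1.242e+10*7755.3683/3.0e+08
fd = 642144.4980 Hz

642144.4980 Hz


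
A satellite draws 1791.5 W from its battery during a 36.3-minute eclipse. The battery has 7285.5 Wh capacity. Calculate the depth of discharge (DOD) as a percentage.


E_used = P * t / 60 = 1791.5 * 36.3 / 60 = 1083.8575 Wh
DOD = E_used / E_total * 100 = 1083.8575 / 7285.5 * 100
DOD = 14.8769 %

14.8769 %


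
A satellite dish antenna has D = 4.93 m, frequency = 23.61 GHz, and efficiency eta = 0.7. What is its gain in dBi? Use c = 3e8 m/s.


lambda = c/f = 3e8 / 2.361e+10 = 0.01270648 m
G = eta*(pi*D/lambda)^2 = 0.7*(pi*4.93/0.01270648)^2
G = 1.0400186e+06 (linear)
G = 10*log10(1.0400186e+06) = 60.1704 dBi

60.1704 dBi


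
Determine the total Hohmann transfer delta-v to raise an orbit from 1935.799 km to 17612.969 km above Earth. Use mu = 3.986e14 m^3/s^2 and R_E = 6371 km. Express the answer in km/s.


r1 = 8306.7990 km = 8.306799e+06 m
r2 = 23983.9690 km = 2.3983969e+07 m
dv1 = sqrt(mu/r1)*(sqrt(2*r2/(r1+r2)) - 1) = 1515.7263 m/s
dv2 = sqrt(mu/r2)*(1 - sqrt(2*r1/(r1+r2))) = 1152.5364 m/s
total dv = |dv1| + |dv2| = 1515.7263 + 1152.5364 = 2668.2627 m/s = 2.6683 km/s

2.6683 km/s


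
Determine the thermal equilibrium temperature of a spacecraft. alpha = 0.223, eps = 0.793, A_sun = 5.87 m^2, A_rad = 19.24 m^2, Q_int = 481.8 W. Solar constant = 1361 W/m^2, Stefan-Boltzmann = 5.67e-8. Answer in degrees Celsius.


Numerator = alpha*S*A_sun + Q_int = 0.223*1361*5.87 + 481.8 = 2263.3626 W
Denominator = eps*sigma*A_rad = 0.793*5.67e-8*19.24 = 8.6509004e-07 W/K^4
T^4 = 2.6163318e+09 K^4
T = 226.1639 K = -46.9861 C

-46.9861 degrees Celsius


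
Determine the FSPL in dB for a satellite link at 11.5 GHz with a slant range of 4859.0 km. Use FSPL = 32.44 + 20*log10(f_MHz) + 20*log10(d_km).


f = 11.5 GHz = 11500.0000 MHz
d = 4859.0 km
FSPL = 32.44 + 20*log10(11500.0000) + 20*log10(4859.0)
FSPL = 32.44 + 81.2140 + 73.7309
FSPL = 187.3849 dB

187.3849 dB


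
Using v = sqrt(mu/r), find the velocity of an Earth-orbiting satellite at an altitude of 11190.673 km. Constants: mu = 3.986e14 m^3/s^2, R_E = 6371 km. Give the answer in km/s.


r = R_E + alt = 6371.0 + 11190.673 = 17561.6730 km = 1.7561673e+07 m
v = sqrt(mu/r) = sqrt(3.986e14 / 1.7561673e+07) = 4764.1530 m/s = 4.7642 km/s

4.7642 km/s


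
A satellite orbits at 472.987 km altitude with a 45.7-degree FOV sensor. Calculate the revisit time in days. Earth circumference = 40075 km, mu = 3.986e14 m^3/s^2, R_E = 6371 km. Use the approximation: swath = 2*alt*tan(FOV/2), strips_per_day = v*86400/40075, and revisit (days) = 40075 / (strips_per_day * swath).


swath = 2*472.987*tan(0.3988077) = 398.6226 km
v = sqrt(mu/r) = 7631.5729 m/s = 7.6316 km/s
strips/day = v*86400/40075 = 7.6316*86400/40075 = 16.4533
coverage/day = strips * swath = 16.4533 * 398.6226 = 6558.6762 km
revisit = 40075 / 6558.6762 = 6.1102 days

6.1102 days


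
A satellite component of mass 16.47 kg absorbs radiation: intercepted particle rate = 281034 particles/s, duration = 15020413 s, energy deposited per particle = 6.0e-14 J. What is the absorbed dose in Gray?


Total energy deposited = rate * time * E_per
  = 281034 * 15020413 * 6.0e-14 = 0.2532748 J
Dose = E_total / mass = 0.2532748 / 16.47
Dose = 0.01537795 Gy

0.0154 Gy


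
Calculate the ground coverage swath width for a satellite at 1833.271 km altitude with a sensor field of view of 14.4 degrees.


FOV = 14.4 deg = 0.2513274 rad
swath = 2 * alt * tan(FOV/2) = 2 * 1833.271 * tan(0.1256637)
swath = 2 * 1833.271 * 0.1263294
swath = 463.1920 km

463.1920 km


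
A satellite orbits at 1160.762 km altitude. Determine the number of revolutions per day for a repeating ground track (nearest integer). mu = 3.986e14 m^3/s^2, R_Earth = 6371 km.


r = 7.531762e+06 m
T = 2*pi*sqrt(r^3/mu) = 6505.1318 s = 108.4189 min
revs/day = 1440 / 108.4189 = 13.2818
Rounded: 13 revolutions per day

13 revolutions per day


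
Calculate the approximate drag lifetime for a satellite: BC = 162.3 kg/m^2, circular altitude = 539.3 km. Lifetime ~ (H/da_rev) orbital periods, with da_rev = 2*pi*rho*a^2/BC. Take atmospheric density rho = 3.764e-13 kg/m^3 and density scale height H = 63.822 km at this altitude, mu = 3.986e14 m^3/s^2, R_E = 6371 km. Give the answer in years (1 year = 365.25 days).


a = R_E + alt = 6910.3000 km = 6.9103e+06 m
da_rev = 2*pi*rho*a^2/BC = 2*pi*3.764e-13*(6.9103e+06)^2/162.3 = 0.695832593 m per revolution
N = H/da_rev = 63822.0000 m / 0.695832593 m = 91720.3371 revolutions
P = 2*pi*sqrt(a^3/mu) = 5716.8471 s
lifetime = N*P = 91720.3371 * 5716.8471 = 5.2435114e+08 s = 6068.8789 days
years = 6068.8789 / 365.25 = 16.6157 years

16.6157 years


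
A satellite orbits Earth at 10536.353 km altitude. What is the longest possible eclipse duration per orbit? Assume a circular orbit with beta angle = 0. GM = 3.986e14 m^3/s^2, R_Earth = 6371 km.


r = 16907.3530 km
T = 364.6476 min
Eclipse fraction = arcsin(R_E/r)/pi = arcsin(6371.0000/16907.3530)/pi
= arcsin(0.3768183)/pi = 0.1229819
Eclipse duration = 0.1229819 * 364.6476 = 44.8451 min

44.8451 minutes


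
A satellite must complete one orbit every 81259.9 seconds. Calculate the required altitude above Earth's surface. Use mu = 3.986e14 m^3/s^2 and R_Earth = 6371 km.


T = 81259.9 s
r = (mu*T^2/(4*pi^2))^(1/3) = (3.986e14 * 81259.9^2 / (4*pi^2))^(1/3)
r = 4.0548679e+07 m = 40548.6788 km
alt = r - R_E = 40548.6788 - 6371 = 34177.6788 km

34177.6788 km


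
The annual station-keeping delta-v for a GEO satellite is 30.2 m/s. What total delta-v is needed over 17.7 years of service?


dV = rate * years = 30.2 * 17.7
dV = 534.5400 m/s

534.5400 m/s


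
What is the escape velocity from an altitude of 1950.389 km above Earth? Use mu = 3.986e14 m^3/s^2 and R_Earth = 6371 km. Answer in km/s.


r = 6371.0 + 1950.389 = 8321.3890 km = 8.321389e+06 m
v_esc = sqrt(2*mu/r) = sqrt(2*3.986e14 / 8.321389e+06)
v_esc = 9787.8146 m/s = 9.7878 km/s

9.7878 km/s


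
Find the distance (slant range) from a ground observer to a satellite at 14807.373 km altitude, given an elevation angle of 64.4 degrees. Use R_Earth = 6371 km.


h = 14807.373 km, el = 64.4 deg
d = -R_E*sin(el) + sqrt((R_E*sin(el))^2 + 2*R_E*h + h^2)
d = -6371.0000*sin(1.1240) + sqrt((6371.0000*0.9018325)^2 + 2*6371.0000*14807.373 + 14807.373^2)
d = 15253.1267 km

15253.1267 km


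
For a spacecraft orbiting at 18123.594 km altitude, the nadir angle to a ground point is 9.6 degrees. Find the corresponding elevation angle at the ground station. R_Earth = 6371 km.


r = R_E + alt = 24494.5940 km
Law of sines in the satellite / Earth-center / ground-point triangle:
  sin(nadir)/R_E = sin(90 + el)/r  =>  cos(el) = (r/R_E)*sin(nadir)
cos(el) = (24494.5940 / 6371.0000) * sin(9.6 deg) = 0.6411761
el = arccos(0.6411761) = 50.1204 deg
(Earth-central angle = 90 - nadir - el = 30.2796 deg)

50.1204 degrees


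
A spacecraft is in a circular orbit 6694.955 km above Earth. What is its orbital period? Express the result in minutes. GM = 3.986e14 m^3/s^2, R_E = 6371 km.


r = 13065.9550 km = 1.3065955e+07 m
T = 2*pi*sqrt(r^3/mu) = 2*pi*sqrt(2.2306091e+21 / 3.986e14)
T = 14863.5640 s = 247.7261 min

247.7261 minutes


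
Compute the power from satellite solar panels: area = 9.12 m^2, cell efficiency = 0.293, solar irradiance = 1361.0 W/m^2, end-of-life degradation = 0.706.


P = area * eta * S * degradation
P = 9.12 * 0.293 * 1361.0 * 0.706
P = 2567.5877 W

2567.5877 W


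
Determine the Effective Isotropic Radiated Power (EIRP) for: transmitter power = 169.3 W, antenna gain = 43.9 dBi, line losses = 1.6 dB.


Pt = 169.3 W = 22.2866 dBW
EIRP = Pt_dBW + Gt - losses = 22.2866 + 43.9 - 1.6 = 64.5866 dBW

64.5866 dBW


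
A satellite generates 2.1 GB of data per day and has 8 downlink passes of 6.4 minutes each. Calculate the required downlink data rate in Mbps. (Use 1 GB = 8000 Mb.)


total contact time = 8 * 6.4 * 60 = 3072.0000 s
data = 2.1 GB = 16800.0000 Mb
rate = 16800.0000 / 3072.0000 = 5.4688 Mbps

5.4688 Mbps


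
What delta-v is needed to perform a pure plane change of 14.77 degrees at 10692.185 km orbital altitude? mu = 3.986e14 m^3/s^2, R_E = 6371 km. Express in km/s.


r = 17063.1850 km = 1.7063185e+07 m
V = sqrt(mu/r) = 4833.2426 m/s
di = 14.77 deg = 0.2577851 rad
dV = 2*V*sin(di/2) = 2*4833.2426*sin(0.1288926)
dV = 1242.4911 m/s = 1.2425 km/s

1.2425 km/s


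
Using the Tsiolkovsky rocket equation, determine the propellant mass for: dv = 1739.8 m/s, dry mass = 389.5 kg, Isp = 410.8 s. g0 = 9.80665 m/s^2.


ve = Isp * g0 = 410.8 * 9.80665 = 4028.571820 m/s
mass ratio = exp(dv/ve) = exp(1739.8/4028.571820) = 1.54012750
m_prop = m_dry * (mr - 1) = 389.5 * (1.54012750 - 1)
m_prop = 210.3797 kg

210.3797 kg


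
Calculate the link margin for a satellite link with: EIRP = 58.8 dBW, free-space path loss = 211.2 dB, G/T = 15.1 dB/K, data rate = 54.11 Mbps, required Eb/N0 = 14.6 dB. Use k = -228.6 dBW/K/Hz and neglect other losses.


C/N0 = EIRP - FSPL + G/T - k = 58.8 - 211.2 + 15.1 - (-228.6)
C/N0 = 91.3000 dB-Hz
R_b = 54.11 Mbps = 5.411e+07 bps -> 10*log10(R_b) = 77.3328 dB-Hz
Eb/N0 = C/N0 - 10*log10(R_b) = 91.3000 - 77.3328 = 13.9672 dB
Margin = Eb/N0 - Eb/N0_req = 13.9672 - 14.6 = -0.6327753 dB (negative margin: link does not close)

-0.6328 dB


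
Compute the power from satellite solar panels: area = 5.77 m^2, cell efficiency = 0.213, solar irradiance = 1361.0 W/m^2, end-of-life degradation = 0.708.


P = area * eta * S * degradation
P = 5.77 * 0.213 * 1361.0 * 0.708
P = 1184.2593 W

1184.2593 W


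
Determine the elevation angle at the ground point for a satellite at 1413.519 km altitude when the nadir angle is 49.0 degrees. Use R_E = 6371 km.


r = R_E + alt = 7784.5190 km
Law of sines in the satellite / Earth-center / ground-point triangle:
  sin(nadir)/R_E = sin(90 + el)/r  =>  cos(el) = (r/R_E)*sin(nadir)
cos(el) = (7784.5190 / 6371.0000) * sin(49.0 deg) = 0.9221552
el = arccos(0.9221552) = 22.7568 deg
(Earth-central angle = 90 - nadir - el = 18.2432 deg)

22.7568 degrees


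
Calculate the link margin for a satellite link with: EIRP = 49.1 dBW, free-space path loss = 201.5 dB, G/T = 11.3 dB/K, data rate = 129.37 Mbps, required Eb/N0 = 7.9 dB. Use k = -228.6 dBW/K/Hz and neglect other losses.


C/N0 = EIRP - FSPL + G/T - k = 49.1 - 201.5 + 11.3 - (-228.6)
C/N0 = 87.5000 dB-Hz
R_b = 129.37 Mbps = 1.2937e+08 bps -> 10*log10(R_b) = 81.1183 dB-Hz
Eb/N0 = C/N0 - 10*log10(R_b) = 87.5000 - 81.1183 = 6.3817 dB
Margin = Eb/N0 - Eb/N0_req = 6.3817 - 7.9 = -1.5183 dB (negative margin: link does not close)

-1.5183 dB


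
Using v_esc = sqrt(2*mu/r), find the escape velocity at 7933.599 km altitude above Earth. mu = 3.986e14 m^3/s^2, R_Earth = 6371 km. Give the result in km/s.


r = 6371.0 + 7933.599 = 14304.5990 km = 1.4304599e+07 m
v_esc = sqrt(2*mu/r) = sqrt(2*3.986e14 / 1.4304599e+07)
v_esc = 7465.2748 m/s = 7.4653 km/s

7.4653 km/s


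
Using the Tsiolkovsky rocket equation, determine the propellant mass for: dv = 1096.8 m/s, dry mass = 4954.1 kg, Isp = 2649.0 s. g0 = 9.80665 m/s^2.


ve = Isp * g0 = 2649.0 * 9.80665 = 25977.815850 m/s
mass ratio = exp(dv/ve) = exp(1096.8/25977.815850) = 1.04312461
m_prop = m_dry * (mr - 1) = 4954.1 * (1.04312461 - 1)
m_prop = 213.6436 kg

213.6436 kg


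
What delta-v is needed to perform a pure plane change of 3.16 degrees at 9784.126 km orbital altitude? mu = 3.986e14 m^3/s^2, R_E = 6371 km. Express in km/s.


r = 16155.1260 km = 1.6155126e+07 m
V = sqrt(mu/r) = 4967.2209 m/s
di = 3.16 deg = 0.0551524 rad
dV = 2*V*sin(di/2) = 2*4967.2209*sin(0.0275762)
dV = 273.9195 m/s = 0.2739195 km/s

0.2739 km/s


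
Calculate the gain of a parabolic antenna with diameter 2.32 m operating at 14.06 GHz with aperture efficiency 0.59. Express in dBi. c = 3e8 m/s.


lambda = c/f = 3e8 / 1.406e+10 = 0.02133713 m
G = eta*(pi*D/lambda)^2 = 0.59*(pi*2.32/0.02133713)^2
G = 68842.3772 (linear)
G = 10*log10(68842.3772) = 48.3786 dBi

48.3786 dBi


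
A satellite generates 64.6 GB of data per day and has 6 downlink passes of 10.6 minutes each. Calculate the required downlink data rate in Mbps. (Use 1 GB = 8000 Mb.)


total contact time = 6 * 10.6 * 60 = 3816.0000 s
data = 64.6 GB = 516800.0000 Mb
rate = 516800.0000 / 3816.0000 = 135.4298 Mbps

135.4298 Mbps


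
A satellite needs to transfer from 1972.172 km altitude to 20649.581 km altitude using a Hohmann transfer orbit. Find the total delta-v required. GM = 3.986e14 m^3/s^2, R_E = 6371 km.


r1 = 8343.1720 km = 8.343172e+06 m
r2 = 27020.5810 km = 2.7020581e+07 m
dv1 = sqrt(mu/r1)*(sqrt(2*r2/(r1+r2)) - 1) = 1632.5022 m/s
dv2 = sqrt(mu/r2)*(1 - sqrt(2*r1/(r1+r2))) = 1202.5054 m/s
total dv = |dv1| + |dv2| = 1632.5022 + 1202.5054 = 2835.0076 m/s = 2.8350 km/s

2.8350 km/s


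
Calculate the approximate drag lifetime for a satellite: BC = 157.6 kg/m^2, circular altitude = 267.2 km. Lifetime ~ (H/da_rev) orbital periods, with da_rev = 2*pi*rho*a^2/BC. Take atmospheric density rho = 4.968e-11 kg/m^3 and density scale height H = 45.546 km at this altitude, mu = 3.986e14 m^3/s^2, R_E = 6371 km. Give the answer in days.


a = R_E + alt = 6638.2000 km = 6.6382e+06 m
da_rev = 2*pi*rho*a^2/BC = 2*pi*4.968e-11*(6.6382e+06)^2/157.6 = 87.278226 m per revolution
N = H/da_rev = 45546.0000 m / 87.278226 m = 521.8484 revolutions
P = 2*pi*sqrt(a^3/mu) = 5382.5332 s
lifetime = N*P = 521.8484 * 5382.5332 = 2.8088662e+06 s = 32.5100 days

32.5100 days


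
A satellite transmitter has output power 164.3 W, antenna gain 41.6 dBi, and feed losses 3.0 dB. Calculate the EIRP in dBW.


Pt = 164.3 W = 22.1564 dBW
EIRP = Pt_dBW + Gt - losses = 22.1564 + 41.6 - 3.0 = 60.7564 dBW

60.7564 dBW


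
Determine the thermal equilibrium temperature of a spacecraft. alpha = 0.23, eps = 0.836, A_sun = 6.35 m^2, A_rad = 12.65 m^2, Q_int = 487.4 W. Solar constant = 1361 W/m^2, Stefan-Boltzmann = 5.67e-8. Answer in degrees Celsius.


Numerator = alpha*S*A_sun + Q_int = 0.23*1361*6.35 + 487.4 = 2475.1405 W
Denominator = eps*sigma*A_rad = 0.836*5.67e-8*12.65 = 5.9962518e-07 W/K^4
T^4 = 4.1278128e+09 K^4
T = 253.4720 K = -19.6780 C

-19.6780 degrees Celsius


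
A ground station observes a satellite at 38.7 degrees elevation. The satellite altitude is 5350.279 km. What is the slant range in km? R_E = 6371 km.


h = 5350.279 km, el = 38.7 deg
d = -R_E*sin(el) + sqrt((R_E*sin(el))^2 + 2*R_E*h + h^2)
d = -6371.0000*sin(0.6754424) + sqrt((6371.0000*0.6252427)^2 + 2*6371.0000*5350.279 + 5350.279^2)
d = 6631.0212 km

6631.0212 km


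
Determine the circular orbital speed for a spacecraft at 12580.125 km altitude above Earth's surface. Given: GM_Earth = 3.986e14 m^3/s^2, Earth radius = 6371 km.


r = R_E + alt = 6371.0 + 12580.125 = 18951.1250 km = 1.8951125e+07 m
v = sqrt(mu/r) = sqrt(3.986e14 / 1.8951125e+07) = 4586.1806 m/s = 4.5862 km/s

4.5862 km/s


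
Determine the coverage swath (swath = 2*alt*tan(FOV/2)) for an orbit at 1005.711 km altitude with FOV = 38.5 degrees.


FOV = 38.5 deg = 0.6719518 rad
swath = 2 * alt * tan(FOV/2) = 2 * 1005.711 * tan(0.3359759)
swath = 2 * 1005.711 * 0.3492156
swath = 702.4200 km

702.4200 km


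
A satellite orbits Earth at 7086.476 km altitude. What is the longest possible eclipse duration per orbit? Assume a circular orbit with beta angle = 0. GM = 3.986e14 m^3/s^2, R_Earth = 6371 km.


r = 13457.4760 km
T = 258.9437 min
Eclipse fraction = arcsin(R_E/r)/pi = arcsin(6371.0000/13457.4760)/pi
= arcsin(0.4734172)/pi = 0.1569797
Eclipse duration = 0.1569797 * 258.9437 = 40.6489 min

40.6489 minutes


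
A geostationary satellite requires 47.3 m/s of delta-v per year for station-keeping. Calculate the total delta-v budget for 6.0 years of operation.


dV = rate * years = 47.3 * 6.0
dV = 283.8000 m/s

283.8000 m/s


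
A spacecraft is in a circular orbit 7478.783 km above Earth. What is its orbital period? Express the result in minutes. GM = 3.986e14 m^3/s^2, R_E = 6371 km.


r = 13849.7830 km = 1.3849783e+07 m
T = 2*pi*sqrt(r^3/mu) = 2*pi*sqrt(2.6566168e+21 / 3.986e14)
T = 16220.9272 s = 270.3488 min

270.3488 minutes


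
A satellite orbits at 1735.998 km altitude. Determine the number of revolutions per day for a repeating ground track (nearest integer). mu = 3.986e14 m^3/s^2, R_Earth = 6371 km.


r = 8.106998e+06 m
T = 2*pi*sqrt(r^3/mu) = 7264.4263 s = 121.0738 min
revs/day = 1440 / 121.0738 = 11.8936
Rounded: 12 revolutions per day

12 revolutions per day


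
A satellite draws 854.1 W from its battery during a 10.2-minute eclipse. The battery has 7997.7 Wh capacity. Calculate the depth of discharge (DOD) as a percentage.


E_used = P * t / 60 = 854.1 * 10.2 / 60 = 145.1970 Wh
DOD = E_used / E_total * 100 = 145.1970 / 7997.7 * 100
DOD = 1.8155 %

1.8155 %


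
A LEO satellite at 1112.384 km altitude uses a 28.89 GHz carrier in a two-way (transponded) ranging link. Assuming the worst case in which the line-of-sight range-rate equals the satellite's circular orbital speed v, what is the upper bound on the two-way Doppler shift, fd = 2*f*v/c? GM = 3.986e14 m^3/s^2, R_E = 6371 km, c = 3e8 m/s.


r = 7.483384e+06 m
v = sqrt(mu/r) = 7298.2651 m/s (worst-case radial velocity)
f = 28.89 GHz = 2.889e+10 Hz
fd = 2*f*v/c = 2*2.889e+10*7298.2651/3.0e+08
fd = 1.4056458e+06 Hz

1.4056e+06 Hz


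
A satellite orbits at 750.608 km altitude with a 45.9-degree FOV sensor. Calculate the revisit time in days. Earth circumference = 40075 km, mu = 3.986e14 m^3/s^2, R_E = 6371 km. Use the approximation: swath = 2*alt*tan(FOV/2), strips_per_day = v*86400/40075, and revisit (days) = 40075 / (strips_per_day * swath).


swath = 2*750.608*tan(0.4005531) = 635.6829 km
v = sqrt(mu/r) = 7481.3438 m/s = 7.4813 km/s
strips/day = v*86400/40075 = 7.4813*86400/40075 = 16.1295
coverage/day = strips * swath = 16.1295 * 635.6829 = 10253.2211 km
revisit = 40075 / 10253.2211 = 3.9085 days

3.9085 days


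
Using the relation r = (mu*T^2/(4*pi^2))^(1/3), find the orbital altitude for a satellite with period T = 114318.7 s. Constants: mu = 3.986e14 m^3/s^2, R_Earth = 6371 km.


T = 114318.7 s
r = (mu*T^2/(4*pi^2))^(1/3) = (3.986e14 * 114318.7^2 / (4*pi^2))^(1/3)
r = 5.091011e+07 m = 50910.1102 km
alt = r - R_E = 50910.1102 - 6371 = 44539.1102 km

44539.1102 km


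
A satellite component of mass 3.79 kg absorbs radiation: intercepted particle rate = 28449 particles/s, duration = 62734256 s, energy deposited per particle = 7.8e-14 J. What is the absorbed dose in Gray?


Total energy deposited = rate * time * E_per
  = 28449 * 62734256 * 7.8e-14 = 0.1392087 J
Dose = E_total / mass = 0.1392087 / 3.79
Dose = 0.03673053 Gy

0.0367 Gy


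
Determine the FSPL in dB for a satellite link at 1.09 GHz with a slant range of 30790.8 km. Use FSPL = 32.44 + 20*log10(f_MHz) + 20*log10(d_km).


f = 1.09 GHz = 1090.0000 MHz
d = 30790.8 km
FSPL = 32.44 + 20*log10(1090.0000) + 20*log10(30790.8)
FSPL = 32.44 + 60.7485 + 89.7684
FSPL = 182.9569 dB

182.9569 dB


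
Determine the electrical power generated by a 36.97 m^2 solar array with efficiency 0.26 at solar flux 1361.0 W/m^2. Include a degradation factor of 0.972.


P = area * eta * S * degradation
P = 36.97 * 0.26 * 1361.0 * 0.972
P = 12715.9025 W

12715.9025 W


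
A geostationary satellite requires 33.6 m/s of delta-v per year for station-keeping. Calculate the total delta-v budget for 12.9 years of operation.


dV = rate * years = 33.6 * 12.9
dV = 433.4400 m/s

433.4400 m/s


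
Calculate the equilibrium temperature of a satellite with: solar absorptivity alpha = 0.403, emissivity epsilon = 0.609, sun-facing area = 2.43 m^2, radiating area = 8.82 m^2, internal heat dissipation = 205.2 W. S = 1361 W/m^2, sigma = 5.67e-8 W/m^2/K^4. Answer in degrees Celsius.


Numerator = alpha*S*A_sun + Q_int = 0.403*1361*2.43 + 205.2 = 1538.0137 W
Denominator = eps*sigma*A_rad = 0.609*5.67e-8*8.82 = 3.0455725e-07 W/K^4
T^4 = 5.0499987e+09 K^4
T = 266.5771 K = -6.5729 C

-6.5729 degrees Celsius


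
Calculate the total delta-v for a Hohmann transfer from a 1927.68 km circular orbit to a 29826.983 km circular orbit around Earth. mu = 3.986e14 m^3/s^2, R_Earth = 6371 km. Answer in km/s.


r1 = 8298.6800 km = 8.29868e+06 m
r2 = 36197.9830 km = 3.6197983e+07 m
dv1 = sqrt(mu/r1)*(sqrt(2*r2/(r1+r2)) - 1) = 1909.6155 m/s
dv2 = sqrt(mu/r2)*(1 - sqrt(2*r1/(r1+r2))) = 1291.7163 m/s
total dv = |dv1| + |dv2| = 1909.6155 + 1291.7163 = 3201.3318 m/s = 3.2013 km/s

3.2013 km/s


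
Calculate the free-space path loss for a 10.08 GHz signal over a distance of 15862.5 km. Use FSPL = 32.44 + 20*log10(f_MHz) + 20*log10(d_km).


f = 10.08 GHz = 10080.0000 MHz
d = 15862.5 km
FSPL = 32.44 + 20*log10(10080.0000) + 20*log10(15862.5)
FSPL = 32.44 + 80.0692 + 84.0074
FSPL = 196.5166 dB

196.5166 dB


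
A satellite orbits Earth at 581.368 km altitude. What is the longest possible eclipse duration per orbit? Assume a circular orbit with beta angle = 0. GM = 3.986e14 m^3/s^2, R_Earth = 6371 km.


r = 6952.3680 km
T = 96.1522 min
Eclipse fraction = arcsin(R_E/r)/pi = arcsin(6371.0000/6952.3680)/pi
= arcsin(0.9163784)/pi = 0.3689014
Eclipse duration = 0.3689014 * 96.1522 = 35.4707 min

35.4707 minutes


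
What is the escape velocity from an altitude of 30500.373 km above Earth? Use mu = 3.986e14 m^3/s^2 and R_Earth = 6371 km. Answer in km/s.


r = 6371.0 + 30500.373 = 36871.3730 km = 3.6871373e+07 m
v_esc = sqrt(2*mu/r) = sqrt(2*3.986e14 / 3.6871373e+07)
v_esc = 4649.8505 m/s = 4.6499 km/s

4.6499 km/s


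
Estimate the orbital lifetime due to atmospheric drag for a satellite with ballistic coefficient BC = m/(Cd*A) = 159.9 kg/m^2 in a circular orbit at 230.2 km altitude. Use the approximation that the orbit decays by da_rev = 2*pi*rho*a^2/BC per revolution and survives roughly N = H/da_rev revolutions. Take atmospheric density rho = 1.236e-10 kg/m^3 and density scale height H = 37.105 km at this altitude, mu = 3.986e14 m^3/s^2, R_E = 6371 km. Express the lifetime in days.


a = R_E + alt = 6601.2000 km = 6.6012e+06 m
da_rev = 2*pi*rho*a^2/BC = 2*pi*1.236e-10*(6.6012e+06)^2/159.9 = 211.638979 m per revolution
N = H/da_rev = 37105.0000 m / 211.638979 m = 175.3221 revolutions
P = 2*pi*sqrt(a^3/mu) = 5337.5943 s
lifetime = N*P = 175.3221 * 5337.5943 = 935798.4817 s = 10.8310 days

10.8310 days


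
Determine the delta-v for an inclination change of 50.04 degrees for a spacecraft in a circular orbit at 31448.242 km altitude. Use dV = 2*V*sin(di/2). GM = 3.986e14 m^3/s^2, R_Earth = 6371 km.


r = 37819.2420 km = 3.7819242e+07 m
V = sqrt(mu/r) = 3246.4763 m/s
di = 50.04 deg = 0.8733628 rad
dV = 2*V*sin(di/2) = 2*3246.4763*sin(0.4366814)
dV = 2746.0943 m/s = 2.7461 km/s

2.7461 km/s


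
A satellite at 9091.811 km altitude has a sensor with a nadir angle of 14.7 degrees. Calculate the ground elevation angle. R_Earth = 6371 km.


r = R_E + alt = 15462.8110 km
Law of sines in the satellite / Earth-center / ground-point triangle:
  sin(nadir)/R_E = sin(90 + el)/r  =>  cos(el) = (r/R_E)*sin(nadir)
cos(el) = (15462.8110 / 6371.0000) * sin(14.7 deg) = 0.6158862
el = arccos(0.6158862) = 51.9837 deg
(Earth-central angle = 90 - nadir - el = 23.3163 deg)

51.9837 degrees


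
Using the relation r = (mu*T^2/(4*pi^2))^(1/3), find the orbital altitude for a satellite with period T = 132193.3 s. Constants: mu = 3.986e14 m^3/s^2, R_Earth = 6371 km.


T = 132193.3 s
r = (mu*T^2/(4*pi^2))^(1/3) = (3.986e14 * 132193.3^2 / (4*pi^2))^(1/3)
r = 5.6087422e+07 m = 56087.4224 km
alt = r - R_E = 56087.4224 - 6371 = 49716.4224 km

49716.4224 km


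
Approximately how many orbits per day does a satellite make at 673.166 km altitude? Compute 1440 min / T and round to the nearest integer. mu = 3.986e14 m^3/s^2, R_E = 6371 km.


r = 7.044166e+06 m
T = 2*pi*sqrt(r^3/mu) = 5883.7687 s = 98.0628 min
revs/day = 1440 / 98.0628 = 14.6845
Rounded: 15 revolutions per day

15 revolutions per day


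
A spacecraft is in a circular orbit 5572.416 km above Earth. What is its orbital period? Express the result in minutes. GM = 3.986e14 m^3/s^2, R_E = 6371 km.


r = 11943.4160 km = 1.1943416e+07 m
T = 2*pi*sqrt(r^3/mu) = 2*pi*sqrt(1.7036708e+21 / 3.986e14)
T = 12989.8477 s = 216.4975 min

216.4975 minutes


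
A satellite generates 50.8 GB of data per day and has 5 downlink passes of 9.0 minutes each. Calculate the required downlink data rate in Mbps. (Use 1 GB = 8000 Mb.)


total contact time = 5 * 9.0 * 60 = 2700.0000 s
data = 50.8 GB = 406400.0000 Mb
rate = 406400.0000 / 2700.0000 = 150.5185 Mbps

150.5185 Mbps


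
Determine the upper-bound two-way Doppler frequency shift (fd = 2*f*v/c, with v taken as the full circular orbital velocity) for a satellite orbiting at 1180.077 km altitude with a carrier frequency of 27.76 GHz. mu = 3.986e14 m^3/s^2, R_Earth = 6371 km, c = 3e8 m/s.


r = 7.551077e+06 m
v = sqrt(mu/r) = 7265.4781 m/s (worst-case radial velocity)
f = 27.76 GHz = 2.776e+10 Hz
fd = 2*f*v/c = 2*2.776e+10*7265.4781/3.0e+08
fd = 1.3445978e+06 Hz

1.3446e+06 Hz


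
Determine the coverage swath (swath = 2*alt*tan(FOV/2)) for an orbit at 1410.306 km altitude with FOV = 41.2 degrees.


FOV = 41.2 deg = 0.7190757 rad
swath = 2 * alt * tan(FOV/2) = 2 * 1410.306 * tan(0.3595378)
swath = 2 * 1410.306 * 0.3758753
swath = 1060.1984 km

1060.1984 km


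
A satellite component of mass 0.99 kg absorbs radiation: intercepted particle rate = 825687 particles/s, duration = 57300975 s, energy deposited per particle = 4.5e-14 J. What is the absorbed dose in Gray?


Total energy deposited = rate * time * E_per
  = 825687 * 57300975 * 4.5e-14 = 2.1291 J
Dose = E_total / mass = 2.1291 / 0.99
Dose = 2.1506 Gy

2.1506 Gy


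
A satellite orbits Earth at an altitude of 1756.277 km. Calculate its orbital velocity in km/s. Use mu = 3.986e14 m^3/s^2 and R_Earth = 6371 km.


r = R_E + alt = 6371.0 + 1756.277 = 8127.2770 km = 8.127277e+06 m
v = sqrt(mu/r) = sqrt(3.986e14 / 8.127277e+06) = 7003.1933 m/s = 7.0032 km/s

7.0032 km/s


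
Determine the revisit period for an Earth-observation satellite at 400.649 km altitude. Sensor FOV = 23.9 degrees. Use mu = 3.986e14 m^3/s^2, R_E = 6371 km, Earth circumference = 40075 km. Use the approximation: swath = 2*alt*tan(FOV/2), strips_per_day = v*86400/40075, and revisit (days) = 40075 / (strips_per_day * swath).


swath = 2*400.649*tan(0.2085668) = 169.5904 km
v = sqrt(mu/r) = 7672.2267 m/s = 7.6722 km/s
strips/day = v*86400/40075 = 7.6722*86400/40075 = 16.5410
coverage/day = strips * swath = 16.5410 * 169.5904 = 2805.1944 km
revisit = 40075 / 2805.1944 = 14.2860 days

14.2860 days


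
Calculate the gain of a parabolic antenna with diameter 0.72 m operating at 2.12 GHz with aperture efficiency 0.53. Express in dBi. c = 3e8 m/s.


lambda = c/f = 3e8 / 2.12e+09 = 0.1415094 m
G = eta*(pi*D/lambda)^2 = 0.53*(pi*0.72/0.1415094)^2
G = 135.4159 (linear)
G = 10*log10(135.4159) = 21.3167 dBi

21.3167 dBi


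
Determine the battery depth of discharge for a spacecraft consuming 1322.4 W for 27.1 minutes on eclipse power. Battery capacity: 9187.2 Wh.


E_used = P * t / 60 = 1322.4 * 27.1 / 60 = 597.2840 Wh
DOD = E_used / E_total * 100 = 597.2840 / 9187.2 * 100
DOD = 6.5013 %

6.5013 %


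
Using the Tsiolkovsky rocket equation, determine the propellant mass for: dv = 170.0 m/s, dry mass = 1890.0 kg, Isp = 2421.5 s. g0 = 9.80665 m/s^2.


ve = Isp * g0 = 2421.5 * 9.80665 = 23746.802975 m/s
mass ratio = exp(dv/ve) = exp(170.0/23746.802975) = 1.00718454
m_prop = m_dry * (mr - 1) = 1890.0 * (1.00718454 - 1)
m_prop = 13.5788 kg

13.5788 kg


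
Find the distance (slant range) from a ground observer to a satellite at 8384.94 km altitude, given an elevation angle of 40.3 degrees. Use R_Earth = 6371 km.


h = 8384.94 km, el = 40.3 deg
d = -R_E*sin(el) + sqrt((R_E*sin(el))^2 + 2*R_E*h + h^2)
d = -6371.0000*sin(0.7033677) + sqrt((6371.0000*0.6467898)^2 + 2*6371.0000*8384.94 + 8384.94^2)
d = 9812.2946 km

9812.2946 km


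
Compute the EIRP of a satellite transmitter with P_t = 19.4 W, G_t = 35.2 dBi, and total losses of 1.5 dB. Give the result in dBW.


Pt = 19.4 W = 12.8780 dBW
EIRP = Pt_dBW + Gt - losses = 12.8780 + 35.2 - 1.5 = 46.5780 dBW

46.5780 dBW


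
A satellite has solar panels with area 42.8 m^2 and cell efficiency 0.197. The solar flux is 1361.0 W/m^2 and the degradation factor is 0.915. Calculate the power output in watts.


P = area * eta * S * degradation
P = 42.8 * 0.197 * 1361.0 * 0.915
P = 10499.9980 W

10499.9980 W


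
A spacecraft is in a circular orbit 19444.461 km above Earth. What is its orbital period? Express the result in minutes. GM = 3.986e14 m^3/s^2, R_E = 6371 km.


r = 25815.4610 km = 2.5815461e+07 m
T = 2*pi*sqrt(r^3/mu) = 2*pi*sqrt(1.7204405e+22 / 3.986e14)
T = 41279.1788 s = 687.9863 min

687.9863 minutes


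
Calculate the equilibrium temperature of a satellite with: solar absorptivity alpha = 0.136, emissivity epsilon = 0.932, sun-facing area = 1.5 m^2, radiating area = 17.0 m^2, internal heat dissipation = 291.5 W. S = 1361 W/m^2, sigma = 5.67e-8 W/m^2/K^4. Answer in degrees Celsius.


Numerator = alpha*S*A_sun + Q_int = 0.136*1361*1.5 + 291.5 = 569.1440 W
Denominator = eps*sigma*A_rad = 0.932*5.67e-8*17.0 = 8.983548e-07 W/K^4
T^4 = 6.3354033e+08 K^4
T = 158.6513 K = -114.4987 C

-114.4987 degrees Celsius


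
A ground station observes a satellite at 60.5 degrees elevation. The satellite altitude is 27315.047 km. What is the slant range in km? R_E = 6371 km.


h = 27315.047 km, el = 60.5 deg
d = -R_E*sin(el) + sqrt((R_E*sin(el))^2 + 2*R_E*h + h^2)
d = -6371.0000*sin(1.0559) + sqrt((6371.0000*0.8703557)^2 + 2*6371.0000*27315.047 + 27315.047^2)
d = 27994.6053 km

27994.6053 km


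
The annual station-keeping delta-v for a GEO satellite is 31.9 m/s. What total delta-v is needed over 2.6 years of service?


dV = rate * years = 31.9 * 2.6
dV = 82.9400 m/s

82.9400 m/s


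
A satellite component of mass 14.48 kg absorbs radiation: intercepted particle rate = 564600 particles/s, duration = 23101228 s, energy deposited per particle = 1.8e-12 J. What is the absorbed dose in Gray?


Total energy deposited = rate * time * E_per
  = 564600 * 23101228 * 1.8e-12 = 23.4773 J
Dose = E_total / mass = 23.4773 / 14.48
Dose = 1.6214 Gy

1.6214 Gy


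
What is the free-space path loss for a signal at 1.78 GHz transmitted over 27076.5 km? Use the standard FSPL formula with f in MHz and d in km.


f = 1.78 GHz = 1780.0000 MHz
d = 27076.5 km
FSPL = 32.44 + 20*log10(1780.0000) + 20*log10(27076.5)
FSPL = 32.44 + 65.0084 + 88.6519
FSPL = 186.1003 dB

186.1003 dB


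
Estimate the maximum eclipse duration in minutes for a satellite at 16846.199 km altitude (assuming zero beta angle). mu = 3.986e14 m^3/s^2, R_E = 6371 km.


r = 23217.1990 km
T = 586.7792 min
Eclipse fraction = arcsin(R_E/r)/pi = arcsin(6371.0000/23217.1990)/pi
= arcsin(0.2744086)/pi = 0.08848209
Eclipse duration = 0.08848209 * 586.7792 = 51.9194 min

51.9194 minutes


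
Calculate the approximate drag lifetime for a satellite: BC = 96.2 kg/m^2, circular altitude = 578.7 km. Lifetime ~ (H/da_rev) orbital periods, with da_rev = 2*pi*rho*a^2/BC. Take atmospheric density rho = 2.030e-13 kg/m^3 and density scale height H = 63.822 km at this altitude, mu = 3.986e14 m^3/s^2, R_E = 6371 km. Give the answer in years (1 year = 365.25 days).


a = R_E + alt = 6949.7000 km = 6.9497e+06 m
da_rev = 2*pi*rho*a^2/BC = 2*pi*2.030e-13*(6.9497e+06)^2/96.2 = 0.640372907 m per revolution
N = H/da_rev = 63822.0000 m / 0.640372907 m = 99663.8041 revolutions
P = 2*pi*sqrt(a^3/mu) = 5765.8097 s
lifetime = N*P = 99663.8041 * 5765.8097 = 5.7464253e+08 s = 6650.9552 days
years = 6650.9552 / 365.25 = 18.2093 years

18.2093 years


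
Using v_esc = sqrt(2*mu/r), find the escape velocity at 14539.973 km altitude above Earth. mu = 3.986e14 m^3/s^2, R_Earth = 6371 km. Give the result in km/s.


r = 6371.0 + 14539.973 = 20910.9730 km = 2.0910973e+07 m
v_esc = sqrt(2*mu/r) = sqrt(2*3.986e14 / 2.0910973e+07)
v_esc = 6174.4251 m/s = 6.1744 km/s

6.1744 km/s


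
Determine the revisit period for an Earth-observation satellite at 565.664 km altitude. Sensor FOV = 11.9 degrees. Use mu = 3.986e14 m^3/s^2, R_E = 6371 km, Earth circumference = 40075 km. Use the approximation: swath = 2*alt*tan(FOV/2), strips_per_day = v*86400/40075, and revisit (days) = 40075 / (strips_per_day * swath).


swath = 2*565.664*tan(0.1038471) = 117.9093 km
v = sqrt(mu/r) = 7580.4209 m/s = 7.5804 km/s
strips/day = v*86400/40075 = 7.5804*86400/40075 = 16.3431
coverage/day = strips * swath = 16.3431 * 117.9093 = 1926.9991 km
revisit = 40075 / 1926.9991 = 20.7966 days

20.7966 days


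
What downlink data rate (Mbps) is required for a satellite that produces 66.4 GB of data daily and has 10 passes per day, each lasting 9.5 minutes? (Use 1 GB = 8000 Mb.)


total contact time = 10 * 9.5 * 60 = 5700.0000 s
data = 66.4 GB = 531200.0000 Mb
rate = 531200.0000 / 5700.0000 = 93.1930 Mbps

93.1930 Mbps


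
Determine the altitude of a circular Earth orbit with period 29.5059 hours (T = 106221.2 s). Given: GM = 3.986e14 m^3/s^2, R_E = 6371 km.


T = 106221.2 s
r = (mu*T^2/(4*pi^2))^(1/3) = (3.986e14 * 106221.2^2 / (4*pi^2))^(1/3)
r = 4.8476731e+07 m = 48476.7305 km
alt = r - R_E = 48476.7305 - 6371 = 42105.7305 km

42105.7305 km


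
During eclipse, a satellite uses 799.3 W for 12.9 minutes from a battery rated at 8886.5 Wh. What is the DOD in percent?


E_used = P * t / 60 = 799.3 * 12.9 / 60 = 171.8495 Wh
DOD = E_used / E_total * 100 = 171.8495 / 8886.5 * 100
DOD = 1.9338 %

1.9338 %


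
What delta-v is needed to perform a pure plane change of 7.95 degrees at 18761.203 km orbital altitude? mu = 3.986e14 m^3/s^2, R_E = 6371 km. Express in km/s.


r = 25132.2030 km = 2.5132203e+07 m
V = sqrt(mu/r) = 3982.4778 m/s
di = 7.95 deg = 0.1387537 rad
dV = 2*V*sin(di/2) = 2*3982.4778*sin(0.06937684)
dV = 552.1403 m/s = 0.5521403 km/s

0.5521 km/s


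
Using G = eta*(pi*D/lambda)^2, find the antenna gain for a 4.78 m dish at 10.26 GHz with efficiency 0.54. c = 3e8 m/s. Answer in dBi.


lambda = c/f = 3e8 / 1.026e+10 = 0.02923977 m
G = eta*(pi*D/lambda)^2 = 0.54*(pi*4.78/0.02923977)^2
G = 142430.0119 (linear)
G = 10*log10(142430.0119) = 51.5360 dBi

51.5360 dBi


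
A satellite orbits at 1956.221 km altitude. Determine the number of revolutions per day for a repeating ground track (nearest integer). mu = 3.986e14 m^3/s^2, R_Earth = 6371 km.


r = 8.327221e+06 m
T = 2*pi*sqrt(r^3/mu) = 7562.4298 s = 126.0405 min
revs/day = 1440 / 126.0405 = 11.4249
Rounded: 11 revolutions per day

11 revolutions per day


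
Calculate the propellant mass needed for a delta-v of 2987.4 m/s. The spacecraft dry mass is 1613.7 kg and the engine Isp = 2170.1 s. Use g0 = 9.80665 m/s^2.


ve = Isp * g0 = 2170.1 * 9.80665 = 21281.411165 m/s
mass ratio = exp(dv/ve) = exp(2987.4/21281.411165) = 1.15070642
m_prop = m_dry * (mr - 1) = 1613.7 * (1.15070642 - 1)
m_prop = 243.1949 kg

243.1949 kg


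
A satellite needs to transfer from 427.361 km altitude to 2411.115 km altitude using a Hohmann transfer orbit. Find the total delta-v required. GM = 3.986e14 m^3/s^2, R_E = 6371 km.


r1 = 6798.3610 km = 6.798361e+06 m
r2 = 8782.1150 km = 8.782115e+06 m
dv1 = sqrt(mu/r1)*(sqrt(2*r2/(r1+r2)) - 1) = 472.8644 m/s
dv2 = sqrt(mu/r2)*(1 - sqrt(2*r1/(r1+r2))) = 443.4872 m/s
total dv = |dv1| + |dv2| = 472.8644 + 443.4872 = 916.3517 m/s = 0.9163517 km/s

0.9164 km/s


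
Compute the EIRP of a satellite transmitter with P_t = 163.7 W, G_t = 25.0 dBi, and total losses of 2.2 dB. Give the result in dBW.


Pt = 163.7 W = 22.1405 dBW
EIRP = Pt_dBW + Gt - losses = 22.1405 + 25.0 - 2.2 = 44.9405 dBW

44.9405 dBW


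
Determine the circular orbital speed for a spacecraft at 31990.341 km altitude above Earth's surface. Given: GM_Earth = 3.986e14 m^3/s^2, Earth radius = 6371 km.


r = R_E + alt = 6371.0 + 31990.341 = 38361.3410 km = 3.8361341e+07 m
v = sqrt(mu/r) = sqrt(3.986e14 / 3.8361341e+07) = 3223.4561 m/s = 3.2235 km/s

3.2235 km/s


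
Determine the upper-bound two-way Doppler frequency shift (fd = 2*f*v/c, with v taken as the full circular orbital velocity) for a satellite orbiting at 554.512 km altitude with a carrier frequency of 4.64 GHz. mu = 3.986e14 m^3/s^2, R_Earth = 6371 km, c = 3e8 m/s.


r = 6.925512e+06 m
v = sqrt(mu/r) = 7586.5217 m/s (worst-case radial velocity)
f = 4.64 GHz = 4.64e+09 Hz
fd = 2*f*v/c = 2*4.64e+09*7586.5217/3.0e+08
fd = 234676.4044 Hz

234676.4044 Hz


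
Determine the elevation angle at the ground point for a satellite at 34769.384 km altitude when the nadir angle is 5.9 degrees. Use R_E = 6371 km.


r = R_E + alt = 41140.3840 km
Law of sines in the satellite / Earth-center / ground-point triangle:
  sin(nadir)/R_E = sin(90 + el)/r  =>  cos(el) = (r/R_E)*sin(nadir)
cos(el) = (41140.3840 / 6371.0000) * sin(5.9 deg) = 0.6637772
el = arccos(0.6637772) = 48.4114 deg
(Earth-central angle = 90 - nadir - el = 35.6886 deg)

48.4114 degrees


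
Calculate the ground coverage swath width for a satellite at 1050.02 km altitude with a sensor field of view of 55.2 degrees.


FOV = 55.2 deg = 0.9634217 rad
swath = 2 * alt * tan(FOV/2) = 2 * 1050.02 * tan(0.4817109)
swath = 2 * 1050.02 * 0.5227874
swath = 1097.8744 km

1097.8744 km


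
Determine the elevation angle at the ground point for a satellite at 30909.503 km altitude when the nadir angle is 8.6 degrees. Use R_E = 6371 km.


r = R_E + alt = 37280.5030 km
Law of sines in the satellite / Earth-center / ground-point triangle:
  sin(nadir)/R_E = sin(90 + el)/r  =>  cos(el) = (r/R_E)*sin(nadir)
cos(el) = (37280.5030 / 6371.0000) * sin(8.6 deg) = 0.8750201
el = arccos(0.8750201) = 28.9526 deg
(Earth-central angle = 90 - nadir - el = 52.4474 deg)

28.9526 degrees


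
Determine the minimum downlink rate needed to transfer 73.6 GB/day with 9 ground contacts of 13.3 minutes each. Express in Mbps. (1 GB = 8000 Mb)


total contact time = 9 * 13.3 * 60 = 7182.0000 s
data = 73.6 GB = 588800.0000 Mb
rate = 588800.0000 / 7182.0000 = 81.9827 Mbps

81.9827 Mbps


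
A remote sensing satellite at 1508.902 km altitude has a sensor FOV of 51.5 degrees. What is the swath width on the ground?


FOV = 51.5 deg = 0.8988446 rad
swath = 2 * alt * tan(FOV/2) = 2 * 1508.902 * tan(0.4494223)
swath = 2 * 1508.902 * 0.4823427
swath = 1455.6159 km

1455.6159 km


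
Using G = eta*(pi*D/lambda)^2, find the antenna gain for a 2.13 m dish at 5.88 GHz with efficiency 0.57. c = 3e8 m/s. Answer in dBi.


lambda = c/f = 3e8 / 5.88e+09 = 0.05102041 m
G = eta*(pi*D/lambda)^2 = 0.57*(pi*2.13/0.05102041)^2
G = 9804.9628 (linear)
G = 10*log10(9804.9628) = 39.9145 dBi

39.9145 dBi


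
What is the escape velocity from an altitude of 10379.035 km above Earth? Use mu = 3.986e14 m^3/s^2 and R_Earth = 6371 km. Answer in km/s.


r = 6371.0 + 10379.035 = 16750.0350 km = 1.6750035e+07 m
v_esc = sqrt(2*mu/r) = sqrt(2*3.986e14 / 1.6750035e+07)
v_esc = 6898.8354 m/s = 6.8988 km/s

6.8988 km/s


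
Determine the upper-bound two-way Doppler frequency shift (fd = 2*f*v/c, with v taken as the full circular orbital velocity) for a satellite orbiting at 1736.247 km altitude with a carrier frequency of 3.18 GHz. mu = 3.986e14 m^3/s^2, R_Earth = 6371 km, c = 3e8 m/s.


r = 8.107247e+06 m
v = sqrt(mu/r) = 7011.8391 m/s (worst-case radial velocity)
f = 3.18 GHz = 3.18e+09 Hz
fd = 2*f*v/c = 2*3.18e+09*7011.8391/3.0e+08
fd = 148650.9900 Hz

148650.9900 Hz


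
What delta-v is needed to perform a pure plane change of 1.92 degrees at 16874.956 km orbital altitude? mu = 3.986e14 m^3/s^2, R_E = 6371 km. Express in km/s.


r = 23245.9560 km = 2.3245956e+07 m
V = sqrt(mu/r) = 4140.9019 m/s
di = 1.92 deg = 0.03351032 rad
dV = 2*V*sin(di/2) = 2*4140.9019*sin(0.01675516)
dV = 138.7565 m/s = 0.1387565 km/s

0.1388 km/s
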